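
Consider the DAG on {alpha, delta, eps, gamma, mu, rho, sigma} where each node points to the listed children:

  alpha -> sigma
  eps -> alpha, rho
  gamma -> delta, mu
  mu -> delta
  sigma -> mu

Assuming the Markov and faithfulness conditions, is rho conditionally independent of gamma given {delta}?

No — rho and gamma are not d-separated given {delta}.

There are 2 undirected paths between rho and gamma; checking each against the conditioning set {delta}:
  1. rho ← eps → alpha → sigma → mu ← gamma — eps:fork[open]; alpha:chain[open]; sigma:chain[open]; mu:collider[open] ⇒ active
  2. rho ← eps → alpha → sigma → mu → delta ← gamma — eps:fork[open]; alpha:chain[open]; sigma:chain[open]; mu:chain[open]; delta:collider[open] ⇒ active
Because an active path exists, rho and gamma are not d-separated.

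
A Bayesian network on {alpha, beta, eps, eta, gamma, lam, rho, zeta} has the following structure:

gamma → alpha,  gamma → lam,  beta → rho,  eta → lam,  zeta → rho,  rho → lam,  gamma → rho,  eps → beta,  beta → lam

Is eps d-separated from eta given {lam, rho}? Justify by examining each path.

We examine all 3 paths between eps and eta:
Path 1: eps → beta → lam ← eta
  beta is a chain and beta is not conditioned on; lam is a collider and lam is conditioned on, which opens it — no node blocks this path, so it is active.
Path 2: eps → beta → rho ← gamma → lam ← eta
  beta is a chain and beta is not conditioned on; rho is a collider and rho is conditioned on, which opens it; gamma is a fork and gamma is not conditioned on; lam is a collider and lam is conditioned on, which opens it — no node blocks this path, so it is active.
Path 3: eps → beta → rho → lam ← eta
  rho is a chain here and rho is conditioned on, so the path is blocked at rho.
Since the path eps → beta → lam ← eta is active, eps and eta are not d-separated given {lam, rho}.

No — eps and eta are not d-separated given {lam, rho}.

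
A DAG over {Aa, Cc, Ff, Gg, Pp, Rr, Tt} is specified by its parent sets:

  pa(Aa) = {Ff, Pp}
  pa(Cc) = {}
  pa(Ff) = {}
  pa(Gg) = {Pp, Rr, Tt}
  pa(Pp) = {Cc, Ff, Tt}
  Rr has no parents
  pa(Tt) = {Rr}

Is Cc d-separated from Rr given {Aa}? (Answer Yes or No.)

No — Cc and Rr are not d-separated given {Aa}.

There are 4 undirected paths between Cc and Rr; checking each against the conditioning set {Aa}:
Path 1: Cc → Pp ← Tt ← Rr
  Pp is a collider and its descendant Aa is conditioned on, which opens it; Tt is a chain and Tt is not conditioned on — no node blocks this path, so it is active.
Path 2: Cc → Pp ← Tt → Gg ← Rr
  Gg is a collider here and neither Gg nor any of its descendants is conditioned on, so the collider stays closed — the path is blocked at Gg.
Path 3: Cc → Pp → Gg ← Rr
  Gg is a collider here and neither Gg nor any of its descendants is conditioned on, so the collider stays closed — the path is blocked at Gg.
Path 4: Cc → Pp → Gg ← Tt ← Rr
  Gg is a collider here and neither Gg nor any of its descendants is conditioned on, so the collider stays closed — the path is blocked at Gg.
Since the path Cc → Pp ← Tt ← Rr is active, Cc and Rr are not d-separated given {Aa}.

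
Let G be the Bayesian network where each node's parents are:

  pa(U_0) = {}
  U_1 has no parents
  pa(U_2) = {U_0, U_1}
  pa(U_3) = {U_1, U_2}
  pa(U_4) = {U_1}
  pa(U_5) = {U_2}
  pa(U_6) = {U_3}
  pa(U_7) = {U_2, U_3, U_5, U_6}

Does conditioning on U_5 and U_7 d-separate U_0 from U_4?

No

Enumerating the 6 paths from U_0 to U_4 and testing each for blocking by {U_5, U_7}:
Path 1: U_0 → U_2 → U_5 → U_7 ← U_6 ← U_3 ← U_1 → U_4
  U_5 is a chain here and U_5 is conditioned on, so the path is blocked at U_5.
Path 2: U_0 → U_2 → U_5 → U_7 ← U_3 ← U_1 → U_4
  U_5 is a chain here and U_5 is conditioned on, so the path is blocked at U_5.
Path 3: U_0 → U_2 → U_3 ← U_1 → U_4
  U_2 is a chain and U_2 is not conditioned on; U_3 is a collider and its descendant U_7 is conditioned on, which opens it; U_1 is a fork and U_1 is not conditioned on — no node blocks this path, so it is active.
Path 4: U_0 → U_2 → U_7 ← U_6 ← U_3 ← U_1 → U_4
  U_2 is a chain and U_2 is not conditioned on; U_7 is a collider and U_7 is conditioned on, which opens it; U_6 is a chain and U_6 is not conditioned on; U_3 is a chain and U_3 is not conditioned on; U_1 is a fork and U_1 is not conditioned on — no node blocks this path, so it is active.
Path 5: U_0 → U_2 → U_7 ← U_3 ← U_1 → U_4
  U_2 is a chain and U_2 is not conditioned on; U_7 is a collider and U_7 is conditioned on, which opens it; U_3 is a chain and U_3 is not conditioned on; U_1 is a fork and U_1 is not conditioned on — no node blocks this path, so it is active.
Path 6: U_0 → U_2 ← U_1 → U_4
  U_2 is a collider and its descendant U_5 is conditioned on, which opens it; U_1 is a fork and U_1 is not conditioned on — no node blocks this path, so it is active.
Because an active path exists, U_0 and U_4 are not d-separated.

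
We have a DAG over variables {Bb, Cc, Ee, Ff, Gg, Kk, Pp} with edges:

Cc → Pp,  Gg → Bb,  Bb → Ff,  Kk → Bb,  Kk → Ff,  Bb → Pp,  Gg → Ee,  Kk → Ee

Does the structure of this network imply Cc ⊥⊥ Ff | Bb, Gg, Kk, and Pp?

Yes

There are 3 undirected paths between Cc and Ff; checking each against the conditioning set {Bb, Gg, Kk, Pp}:
  1. Cc → Pp ← Bb ← Gg → Ee ← Kk → Ff — Pp:collider[open]; Bb:chain[blocks]; Gg:fork[blocks]; Ee:collider[blocks]; Kk:fork[blocks] ⇒ blocked
  2. Cc → Pp ← Bb ← Kk → Ff — Pp:collider[open]; Bb:chain[blocks]; Kk:fork[blocks] ⇒ blocked
  3. Cc → Pp ← Bb → Ff — Pp:collider[open]; Bb:fork[blocks] ⇒ blocked
All paths are blocked; Cc ⊥ Ff | {Bb, Gg, Kk, Pp} holds.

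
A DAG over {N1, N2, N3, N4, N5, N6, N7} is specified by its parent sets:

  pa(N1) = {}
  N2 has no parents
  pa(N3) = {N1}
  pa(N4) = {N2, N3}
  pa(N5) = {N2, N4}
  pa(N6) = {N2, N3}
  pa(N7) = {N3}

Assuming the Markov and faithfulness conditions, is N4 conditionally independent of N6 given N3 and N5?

There are 3 undirected paths between N4 and N6; checking each against the conditioning set {N3, N5}:
Path 1: N4 → N5 ← N2 → N6
  N5 is a collider and N5 is conditioned on, which opens it; N2 is a fork and N2 is not conditioned on — no node blocks this path, so it is active.
Path 2: N4 ← N3 → N6
  N3 is a fork here and N3 is conditioned on, so the path is blocked at N3.
Path 3: N4 ← N2 → N6
  N2 is a fork and N2 is not conditioned on — no node blocks this path, so it is active.
At least one path is unblocked, so d-separation fails.

No — N4 and N6 are not d-separated given {N3, N5}.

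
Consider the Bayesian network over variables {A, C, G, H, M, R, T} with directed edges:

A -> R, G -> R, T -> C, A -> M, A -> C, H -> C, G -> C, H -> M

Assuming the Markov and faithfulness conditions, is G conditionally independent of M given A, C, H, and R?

Yes

Enumerating the 4 paths from G to M and testing each for blocking by {A, C, H, R}:
Path 1: G → R ← A → M
  A is a fork here and A is conditioned on, so the path is blocked at A.
Path 2: G → R ← A → C ← H → M
  A is a fork here and A is conditioned on, so the path is blocked at A.
Path 3: G → C ← A → M
  A is a fork here and A is conditioned on, so the path is blocked at A.
Path 4: G → C ← H → M
  H is a fork here and H is conditioned on, so the path is blocked at H.
Since every path is blocked, d-separation holds.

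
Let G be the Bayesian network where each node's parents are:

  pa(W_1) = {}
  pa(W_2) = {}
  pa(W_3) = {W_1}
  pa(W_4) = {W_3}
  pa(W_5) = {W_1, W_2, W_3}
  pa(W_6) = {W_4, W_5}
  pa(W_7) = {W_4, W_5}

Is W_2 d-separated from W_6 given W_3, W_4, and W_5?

Yes

Enumerating the 4 paths from W_2 to W_6 and testing each for blocking by {W_3, W_4, W_5}:
  1. W_2 → W_5 ← W_3 → W_4 → W_6 — W_5:collider[open]; W_3:fork[blocks]; W_4:chain[blocks] ⇒ blocked
  2. W_2 → W_5 ← W_1 → W_3 → W_4 → W_6 — W_5:collider[open]; W_1:fork[open]; W_3:chain[blocks]; W_4:chain[blocks] ⇒ blocked
  3. W_2 → W_5 → W_7 ← W_4 → W_6 — W_5:chain[blocks]; W_7:collider[blocks]; W_4:fork[blocks] ⇒ blocked
  4. W_2 → W_5 → W_6 — W_5:chain[blocks] ⇒ blocked
Every path is blocked, so W_2 and W_6 are d-separated given {W_3, W_4, W_5}.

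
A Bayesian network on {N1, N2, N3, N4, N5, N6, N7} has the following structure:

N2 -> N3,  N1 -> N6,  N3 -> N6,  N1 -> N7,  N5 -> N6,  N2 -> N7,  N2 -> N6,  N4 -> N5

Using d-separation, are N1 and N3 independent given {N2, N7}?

Enumerating the 4 paths from N1 to N3 and testing each for blocking by {N2, N7}:
  1. N1 → N6 ← N2 → N3 — N6:collider[blocks]; N2:fork[blocks] ⇒ blocked
  2. N1 → N6 ← N3 — N6:collider[blocks] ⇒ blocked
  3. N1 → N7 ← N2 → N6 ← N3 — N7:collider[open]; N2:fork[blocks]; N6:collider[blocks] ⇒ blocked
  4. N1 → N7 ← N2 → N3 — N7:collider[open]; N2:fork[blocks] ⇒ blocked
Every path is blocked, so N1 and N3 are d-separated given {N2, N7}.

Yes — N1 and N3 are d-separated given {N2, N7}.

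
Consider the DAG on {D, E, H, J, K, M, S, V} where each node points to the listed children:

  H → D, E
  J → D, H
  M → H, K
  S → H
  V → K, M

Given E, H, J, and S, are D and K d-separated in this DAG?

Yes

4 paths connect D and K; each must be blocked for d-separation to hold:
  1. D ← H ← M ← V → K — H:chain[blocks]; M:chain[open]; V:fork[open] ⇒ blocked
  2. D ← H ← M → K — H:chain[blocks]; M:fork[open] ⇒ blocked
  3. D ← J → H ← M ← V → K — J:fork[blocks]; H:collider[open]; M:chain[open]; V:fork[open] ⇒ blocked
  4. D ← J → H ← M → K — J:fork[blocks]; H:collider[open]; M:fork[open] ⇒ blocked
Every path is blocked, so D and K are d-separated given {E, H, J, S}.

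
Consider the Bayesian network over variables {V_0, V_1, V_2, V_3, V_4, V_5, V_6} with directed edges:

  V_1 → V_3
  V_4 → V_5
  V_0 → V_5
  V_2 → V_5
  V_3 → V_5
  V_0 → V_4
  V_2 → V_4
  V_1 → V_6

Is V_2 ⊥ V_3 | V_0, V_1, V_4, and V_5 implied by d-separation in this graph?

No

Enumerating the 3 paths from V_2 to V_3 and testing each for blocking by {V_0, V_1, V_4, V_5}:
Path 1: V_2 → V_5 ← V_3
  V_5 is a collider and V_5 is conditioned on, which opens it — no node blocks this path, so it is active.
Path 2: V_2 → V_4 → V_5 ← V_3
  V_4 is a chain here and V_4 is conditioned on, so the path is blocked at V_4.
Path 3: V_2 → V_4 ← V_0 → V_5 ← V_3
  V_0 is a fork here and V_0 is conditioned on, so the path is blocked at V_0.
At least one path is unblocked, so d-separation fails.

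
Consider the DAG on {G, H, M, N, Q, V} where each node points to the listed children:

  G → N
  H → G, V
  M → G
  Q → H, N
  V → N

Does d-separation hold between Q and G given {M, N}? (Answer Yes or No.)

No — Q and G are not d-separated given {M, N}.

We examine all 4 paths between Q and G:
Path 1: Q → H → G
  H is a chain and H is not conditioned on — no node blocks this path, so it is active.
Path 2: Q → H → V → N ← G
  H is a chain and H is not conditioned on; V is a chain and V is not conditioned on; N is a collider and N is conditioned on, which opens it — no node blocks this path, so it is active.
Path 3: Q → N ← G
  N is a collider and N is conditioned on, which opens it — no node blocks this path, so it is active.
Path 4: Q → N ← V ← H → G
  N is a collider and N is conditioned on, which opens it; V is a chain and V is not conditioned on; H is a fork and H is not conditioned on — no node blocks this path, so it is active.
At least one path is unblocked, so d-separation fails.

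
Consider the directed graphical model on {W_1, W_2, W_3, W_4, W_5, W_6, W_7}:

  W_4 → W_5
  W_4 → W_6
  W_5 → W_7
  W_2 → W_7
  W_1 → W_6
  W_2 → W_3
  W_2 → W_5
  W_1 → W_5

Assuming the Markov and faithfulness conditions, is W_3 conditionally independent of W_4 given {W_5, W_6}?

No

Enumerating the 4 paths from W_3 to W_4 and testing each for blocking by {W_5, W_6}:
  1. W_3 ← W_2 → W_7 ← W_5 ← W_4 — W_2:fork[open]; W_7:collider[blocks]; W_5:chain[blocks] ⇒ blocked
  2. W_3 ← W_2 → W_7 ← W_5 ← W_1 → W_6 ← W_4 — W_2:fork[open]; W_7:collider[blocks]; W_5:chain[blocks]; W_1:fork[open]; W_6:collider[open] ⇒ blocked
  3. W_3 ← W_2 → W_5 ← W_4 — W_2:fork[open]; W_5:collider[open] ⇒ active
  4. W_3 ← W_2 → W_5 ← W_1 → W_6 ← W_4 — W_2:fork[open]; W_5:collider[open]; W_1:fork[open]; W_6:collider[open] ⇒ active
Since the path W_3 ← W_2 → W_5 ← W_4 is active, W_3 and W_4 are not d-separated given {W_5, W_6}.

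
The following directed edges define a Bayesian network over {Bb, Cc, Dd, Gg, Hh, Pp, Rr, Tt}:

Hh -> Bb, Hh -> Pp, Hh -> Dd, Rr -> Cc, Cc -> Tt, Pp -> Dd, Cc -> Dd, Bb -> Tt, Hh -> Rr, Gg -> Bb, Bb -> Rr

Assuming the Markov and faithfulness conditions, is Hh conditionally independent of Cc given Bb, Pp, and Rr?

We examine all 6 paths between Hh and Cc:
Path 1: Hh → Dd ← Cc
  Dd is a collider here and neither Dd nor any of its descendants is conditioned on, so the collider stays closed — the path is blocked at Dd.
Path 2: Hh → Pp → Dd ← Cc
  Pp is a chain here and Pp is conditioned on, so the path is blocked at Pp.
Path 3: Hh → Rr → Cc
  Rr is a chain here and Rr is conditioned on, so the path is blocked at Rr.
Path 4: Hh → Rr ← Bb → Tt ← Cc
  Bb is a fork here and Bb is conditioned on, so the path is blocked at Bb.
Path 5: Hh → Bb → Tt ← Cc
  Bb is a chain here and Bb is conditioned on, so the path is blocked at Bb.
Path 6: Hh → Bb → Rr → Cc
  Bb is a chain here and Bb is conditioned on, so the path is blocked at Bb.
Every path is blocked, so Hh and Cc are d-separated given {Bb, Pp, Rr}.

Yes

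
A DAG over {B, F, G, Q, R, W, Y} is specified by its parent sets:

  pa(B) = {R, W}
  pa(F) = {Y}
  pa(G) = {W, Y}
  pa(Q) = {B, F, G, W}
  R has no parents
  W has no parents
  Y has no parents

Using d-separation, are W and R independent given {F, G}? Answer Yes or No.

Enumerating the 4 paths from W to R and testing each for blocking by {F, G}:
  1. W → B ← R — B:collider[blocks] ⇒ blocked
  2. W → Q ← B ← R — Q:collider[blocks]; B:chain[open] ⇒ blocked
  3. W → G → Q ← B ← R — G:chain[blocks]; Q:collider[blocks]; B:chain[open] ⇒ blocked
  4. W → G ← Y → F → Q ← B ← R — G:collider[open]; Y:fork[open]; F:chain[blocks]; Q:collider[blocks]; B:chain[open] ⇒ blocked
Every path is blocked, so W and R are d-separated given {F, G}.

Yes — W and R are d-separated given {F, G}.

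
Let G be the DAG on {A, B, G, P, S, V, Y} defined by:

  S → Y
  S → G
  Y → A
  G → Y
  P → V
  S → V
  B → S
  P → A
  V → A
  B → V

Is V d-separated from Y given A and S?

No

6 paths connect V and Y; each must be blocked for d-separation to hold:
Path 1: V ← P → A ← Y
  P is a fork and P is not conditioned on; A is a collider and A is conditioned on, which opens it — no node blocks this path, so it is active.
Path 2: V ← B → S → Y
  S is a chain here and S is conditioned on, so the path is blocked at S.
Path 3: V ← B → S → G → Y
  S is a chain here and S is conditioned on, so the path is blocked at S.
Path 4: V ← S → Y
  S is a fork here and S is conditioned on, so the path is blocked at S.
Path 5: V ← S → G → Y
  S is a fork here and S is conditioned on, so the path is blocked at S.
Path 6: V → A ← Y
  A is a collider and A is conditioned on, which opens it — no node blocks this path, so it is active.
At least one path is unblocked, so d-separation fails.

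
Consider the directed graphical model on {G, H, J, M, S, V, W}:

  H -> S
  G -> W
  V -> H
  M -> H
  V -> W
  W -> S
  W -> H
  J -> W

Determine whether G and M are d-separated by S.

Enumerating the 3 paths from G to M and testing each for blocking by {S}:
Path 1: G → W → H ← M
  W is a chain and W is not conditioned on; H is a collider and its descendant S is conditioned on, which opens it — no node blocks this path, so it is active.
Path 2: G → W → S ← H ← M
  W is a chain and W is not conditioned on; S is a collider and S is conditioned on, which opens it; H is a chain and H is not conditioned on — no node blocks this path, so it is active.
Path 3: G → W ← V → H ← M
  W is a collider and its descendant S is conditioned on, which opens it; V is a fork and V is not conditioned on; H is a collider and its descendant S is conditioned on, which opens it — no node blocks this path, so it is active.
Since the path G → W → H ← M is active, G and M are not d-separated given {S}.

No — G and M are not d-separated given {S}.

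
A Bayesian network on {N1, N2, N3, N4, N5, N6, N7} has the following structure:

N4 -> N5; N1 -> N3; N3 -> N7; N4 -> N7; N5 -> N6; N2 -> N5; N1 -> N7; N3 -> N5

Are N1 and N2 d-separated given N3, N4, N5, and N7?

We examine all 4 paths between N1 and N2:
  1. N1 → N3 → N5 ← N2 — N3:chain[blocks]; N5:collider[open] ⇒ blocked
  2. N1 → N3 → N7 ← N4 → N5 ← N2 — N3:chain[blocks]; N7:collider[open]; N4:fork[blocks]; N5:collider[open] ⇒ blocked
  3. N1 → N7 ← N4 → N5 ← N2 — N7:collider[open]; N4:fork[blocks]; N5:collider[open] ⇒ blocked
  4. N1 → N7 ← N3 → N5 ← N2 — N7:collider[open]; N3:fork[blocks]; N5:collider[open] ⇒ blocked
Since every path is blocked, d-separation holds.

Yes — N1 and N2 are d-separated given {N3, N4, N5, N7}.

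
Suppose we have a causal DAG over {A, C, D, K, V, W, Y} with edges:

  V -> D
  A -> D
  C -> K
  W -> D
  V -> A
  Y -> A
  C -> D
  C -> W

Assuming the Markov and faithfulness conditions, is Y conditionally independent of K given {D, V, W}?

No

We examine all 4 paths between Y and K:
Path 1: Y → A → D ← W ← C → K
  W is a chain here and W is conditioned on, so the path is blocked at W.
Path 2: Y → A → D ← C → K
  A is a chain and A is not conditioned on; D is a collider and D is conditioned on, which opens it; C is a fork and C is not conditioned on — no node blocks this path, so it is active.
Path 3: Y → A ← V → D ← W ← C → K
  V is a fork here and V is conditioned on, so the path is blocked at V.
Path 4: Y → A ← V → D ← C → K
  V is a fork here and V is conditioned on, so the path is blocked at V.
Since the path Y → A → D ← C → K is active, Y and K are not d-separated given {D, V, W}.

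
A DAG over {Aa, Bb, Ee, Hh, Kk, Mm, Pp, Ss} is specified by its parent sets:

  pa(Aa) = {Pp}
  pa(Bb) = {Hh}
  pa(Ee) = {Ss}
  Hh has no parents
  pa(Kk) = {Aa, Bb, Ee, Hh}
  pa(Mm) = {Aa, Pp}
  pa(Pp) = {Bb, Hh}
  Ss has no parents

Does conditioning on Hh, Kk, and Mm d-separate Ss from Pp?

No

We examine all 6 paths between Ss and Pp:
Path 1: Ss → Ee → Kk ← Hh → Bb → Pp
  Hh is a fork here and Hh is conditioned on, so the path is blocked at Hh.
Path 2: Ss → Ee → Kk ← Hh → Pp
  Hh is a fork here and Hh is conditioned on, so the path is blocked at Hh.
Path 3: Ss → Ee → Kk ← Aa → Mm ← Pp
  Ee is a chain and Ee is not conditioned on; Kk is a collider and Kk is conditioned on, which opens it; Aa is a fork and Aa is not conditioned on; Mm is a collider and Mm is conditioned on, which opens it — no node blocks this path, so it is active.
Path 4: Ss → Ee → Kk ← Aa ← Pp
  Ee is a chain and Ee is not conditioned on; Kk is a collider and Kk is conditioned on, which opens it; Aa is a chain and Aa is not conditioned on — no node blocks this path, so it is active.
Path 5: Ss → Ee → Kk ← Bb ← Hh → Pp
  Hh is a fork here and Hh is conditioned on, so the path is blocked at Hh.
Path 6: Ss → Ee → Kk ← Bb → Pp
  Ee is a chain and Ee is not conditioned on; Kk is a collider and Kk is conditioned on, which opens it; Bb is a fork and Bb is not conditioned on — no node blocks this path, so it is active.
Because an active path exists, Ss and Pp are not d-separated.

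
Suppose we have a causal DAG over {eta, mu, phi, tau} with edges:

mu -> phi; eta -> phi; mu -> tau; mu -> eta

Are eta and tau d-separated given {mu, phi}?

Yes

Enumerating the 2 paths from eta to tau and testing each for blocking by {mu, phi}:
  1. eta → phi ← mu → tau — phi:collider[open]; mu:fork[blocks] ⇒ blocked
  2. eta ← mu → tau — mu:fork[blocks] ⇒ blocked
Since every path is blocked, d-separation holds.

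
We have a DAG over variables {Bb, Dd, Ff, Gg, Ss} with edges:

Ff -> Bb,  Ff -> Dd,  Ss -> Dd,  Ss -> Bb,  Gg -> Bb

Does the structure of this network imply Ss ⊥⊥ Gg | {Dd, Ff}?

Yes

There are 2 undirected paths between Ss and Gg; checking each against the conditioning set {Dd, Ff}:
Path 1: Ss → Bb ← Gg
  Bb is a collider here and neither Bb nor any of its descendants is conditioned on, so the collider stays closed — the path is blocked at Bb.
Path 2: Ss → Dd ← Ff → Bb ← Gg
  Ff is a fork here and Ff is conditioned on, so the path is blocked at Ff.
Since every path is blocked, d-separation holds.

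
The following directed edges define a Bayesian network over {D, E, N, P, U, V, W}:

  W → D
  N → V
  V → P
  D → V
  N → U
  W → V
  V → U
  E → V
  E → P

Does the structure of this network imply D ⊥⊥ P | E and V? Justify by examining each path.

There are 4 undirected paths between D and P; checking each against the conditioning set {E, V}:
  1. D ← W → V ← E → P — W:fork[open]; V:collider[open]; E:fork[blocks] ⇒ blocked
  2. D ← W → V → P — W:fork[open]; V:chain[blocks] ⇒ blocked
  3. D → V ← E → P — V:collider[open]; E:fork[blocks] ⇒ blocked
  4. D → V → P — V:chain[blocks] ⇒ blocked
All paths are blocked; D ⊥ P | {E, V} holds.

Yes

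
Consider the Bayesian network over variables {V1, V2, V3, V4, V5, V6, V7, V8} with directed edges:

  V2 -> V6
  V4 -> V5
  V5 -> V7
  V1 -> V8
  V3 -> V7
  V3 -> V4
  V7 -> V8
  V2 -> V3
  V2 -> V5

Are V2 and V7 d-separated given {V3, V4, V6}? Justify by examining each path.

There are 4 undirected paths between V2 and V7; checking each against the conditioning set {V3, V4, V6}:
Path 1: V2 → V5 ← V4 ← V3 → V7
  V5 is a collider here and neither V5 nor any of its descendants is conditioned on, so the collider stays closed — the path is blocked at V5.
Path 2: V2 → V5 → V7
  V5 is a chain and V5 is not conditioned on — no node blocks this path, so it is active.
Path 3: V2 → V3 → V4 → V5 → V7
  V3 is a chain here and V3 is conditioned on, so the path is blocked at V3.
Path 4: V2 → V3 → V7
  V3 is a chain here and V3 is conditioned on, so the path is blocked at V3.
Since the path V2 → V5 → V7 is active, V2 and V7 are not d-separated given {V3, V4, V6}.

No — V2 and V7 are not d-separated given {V3, V4, V6}.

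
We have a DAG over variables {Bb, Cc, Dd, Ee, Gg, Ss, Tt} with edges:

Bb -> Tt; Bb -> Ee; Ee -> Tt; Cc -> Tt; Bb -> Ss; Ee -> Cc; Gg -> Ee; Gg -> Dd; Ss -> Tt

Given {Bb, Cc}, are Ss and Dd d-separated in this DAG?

6 paths connect Ss and Dd; each must be blocked for d-separation to hold:
  1. Ss → Tt ← Cc ← Ee ← Gg → Dd — Tt:collider[blocks]; Cc:chain[blocks]; Ee:chain[open]; Gg:fork[open] ⇒ blocked
  2. Ss → Tt ← Ee ← Gg → Dd — Tt:collider[blocks]; Ee:chain[open]; Gg:fork[open] ⇒ blocked
  3. Ss → Tt ← Bb → Ee ← Gg → Dd — Tt:collider[blocks]; Bb:fork[blocks]; Ee:collider[open]; Gg:fork[open] ⇒ blocked
  4. Ss ← Bb → Tt ← Cc ← Ee ← Gg → Dd — Bb:fork[blocks]; Tt:collider[blocks]; Cc:chain[blocks]; Ee:chain[open]; Gg:fork[open] ⇒ blocked
  5. Ss ← Bb → Tt ← Ee ← Gg → Dd — Bb:fork[blocks]; Tt:collider[blocks]; Ee:chain[open]; Gg:fork[open] ⇒ blocked
  6. Ss ← Bb → Ee ← Gg → Dd — Bb:fork[blocks]; Ee:collider[open]; Gg:fork[open] ⇒ blocked
Since every path is blocked, d-separation holds.

Yes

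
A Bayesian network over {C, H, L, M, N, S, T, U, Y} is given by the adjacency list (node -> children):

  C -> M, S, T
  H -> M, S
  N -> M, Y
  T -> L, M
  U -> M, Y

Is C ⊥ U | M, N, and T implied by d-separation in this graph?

No — C and U are not d-separated given {M, N, T}.

6 paths connect C and U; each must be blocked for d-separation to hold:
  1. C → T → M ← U — T:chain[blocks]; M:collider[open] ⇒ blocked
  2. C → T → M ← N → Y ← U — T:chain[blocks]; M:collider[open]; N:fork[blocks]; Y:collider[blocks] ⇒ blocked
  3. C → M ← U — M:collider[open] ⇒ active
  4. C → M ← N → Y ← U — M:collider[open]; N:fork[blocks]; Y:collider[blocks] ⇒ blocked
  5. C → S ← H → M ← U — S:collider[blocks]; H:fork[open]; M:collider[open] ⇒ blocked
  6. C → S ← H → M ← N → Y ← U — S:collider[blocks]; H:fork[open]; M:collider[open]; N:fork[blocks]; Y:collider[blocks] ⇒ blocked
Because an active path exists, C and U are not d-separated.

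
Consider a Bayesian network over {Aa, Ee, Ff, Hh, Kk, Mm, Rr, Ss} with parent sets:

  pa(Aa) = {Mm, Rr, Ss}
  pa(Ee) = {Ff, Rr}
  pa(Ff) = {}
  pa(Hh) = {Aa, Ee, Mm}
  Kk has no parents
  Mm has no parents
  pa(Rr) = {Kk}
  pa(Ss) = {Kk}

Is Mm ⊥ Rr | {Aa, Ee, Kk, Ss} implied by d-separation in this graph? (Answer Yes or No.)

There are 6 undirected paths between Mm and Rr; checking each against the conditioning set {Aa, Ee, Kk, Ss}:
Path 1: Mm → Aa ← Ss ← Kk → Rr
  Ss is a chain here and Ss is conditioned on, so the path is blocked at Ss.
Path 2: Mm → Aa → Hh ← Ee ← Rr
  Aa is a chain here and Aa is conditioned on, so the path is blocked at Aa.
Path 3: Mm → Aa ← Rr
  Aa is a collider and Aa is conditioned on, which opens it — no node blocks this path, so it is active.
Path 4: Mm → Hh ← Aa ← Ss ← Kk → Rr
  Hh is a collider here and neither Hh nor any of its descendants is conditioned on, so the collider stays closed — the path is blocked at Hh.
Path 5: Mm → Hh ← Aa ← Rr
  Hh is a collider here and neither Hh nor any of its descendants is conditioned on, so the collider stays closed — the path is blocked at Hh.
Path 6: Mm → Hh ← Ee ← Rr
  Hh is a collider here and neither Hh nor any of its descendants is conditioned on, so the collider stays closed — the path is blocked at Hh.
Because an active path exists, Mm and Rr are not d-separated.

No — Mm and Rr are not d-separated given {Aa, Ee, Kk, Ss}.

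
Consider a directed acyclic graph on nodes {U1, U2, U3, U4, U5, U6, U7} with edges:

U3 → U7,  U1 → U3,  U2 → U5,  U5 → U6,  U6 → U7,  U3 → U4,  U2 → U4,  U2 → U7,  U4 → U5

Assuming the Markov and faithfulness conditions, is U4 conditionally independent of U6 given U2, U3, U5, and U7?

There are 6 undirected paths between U4 and U6; checking each against the conditioning set {U2, U3, U5, U7}:
  1. U4 ← U2 → U7 ← U6 — U2:fork[blocks]; U7:collider[open] ⇒ blocked
  2. U4 ← U2 → U5 → U6 — U2:fork[blocks]; U5:chain[blocks] ⇒ blocked
  3. U4 ← U3 → U7 ← U2 → U5 → U6 — U3:fork[blocks]; U7:collider[open]; U2:fork[blocks]; U5:chain[blocks] ⇒ blocked
  4. U4 ← U3 → U7 ← U6 — U3:fork[blocks]; U7:collider[open] ⇒ blocked
  5. U4 → U5 ← U2 → U7 ← U6 — U5:collider[open]; U2:fork[blocks]; U7:collider[open] ⇒ blocked
  6. U4 → U5 → U6 — U5:chain[blocks] ⇒ blocked
Every path is blocked, so U4 and U6 are d-separated given {U2, U3, U5, U7}.

Yes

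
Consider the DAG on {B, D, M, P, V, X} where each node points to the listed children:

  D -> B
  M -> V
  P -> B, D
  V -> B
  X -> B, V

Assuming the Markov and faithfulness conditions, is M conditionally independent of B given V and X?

Enumerating the 2 paths from M to B and testing each for blocking by {V, X}:
  1. M → V ← X → B — V:collider[open]; X:fork[blocks] ⇒ blocked
  2. M → V → B — V:chain[blocks] ⇒ blocked
Every path is blocked, so M and B are d-separated given {V, X}.

Yes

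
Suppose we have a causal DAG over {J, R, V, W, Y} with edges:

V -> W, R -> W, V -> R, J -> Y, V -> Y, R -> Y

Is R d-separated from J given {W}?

Yes

Enumerating the 3 paths from R to J and testing each for blocking by {W}:
Path 1: R ← V → Y ← J
  Y is a collider here and neither Y nor any of its descendants is conditioned on, so the collider stays closed — the path is blocked at Y.
Path 2: R → Y ← J
  Y is a collider here and neither Y nor any of its descendants is conditioned on, so the collider stays closed — the path is blocked at Y.
Path 3: R → W ← V → Y ← J
  Y is a collider here and neither Y nor any of its descendants is conditioned on, so the collider stays closed — the path is blocked at Y.
Since every path is blocked, d-separation holds.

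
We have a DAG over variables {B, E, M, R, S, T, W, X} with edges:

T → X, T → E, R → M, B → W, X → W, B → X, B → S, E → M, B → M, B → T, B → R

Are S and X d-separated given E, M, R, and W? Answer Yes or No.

5 paths connect S and X; each must be blocked for d-separation to hold:
Path 1: S ← B → T → X
  B is a fork and B is not conditioned on; T is a chain and T is not conditioned on — no node blocks this path, so it is active.
Path 2: S ← B → M ← E ← T → X
  E is a chain here and E is conditioned on, so the path is blocked at E.
Path 3: S ← B → X
  B is a fork and B is not conditioned on — no node blocks this path, so it is active.
Path 4: S ← B → W ← X
  B is a fork and B is not conditioned on; W is a collider and W is conditioned on, which opens it — no node blocks this path, so it is active.
Path 5: S ← B → R → M ← E ← T → X
  R is a chain here and R is conditioned on, so the path is blocked at R.
Because an active path exists, S and X are not d-separated.

No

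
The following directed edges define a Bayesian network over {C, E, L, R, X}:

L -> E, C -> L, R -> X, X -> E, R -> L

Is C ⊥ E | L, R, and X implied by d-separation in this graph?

Yes — C and E are d-separated given {L, R, X}.

We examine all 2 paths between C and E:
Path 1: C → L ← R → X → E
  R is a fork here and R is conditioned on, so the path is blocked at R.
Path 2: C → L → E
  L is a chain here and L is conditioned on, so the path is blocked at L.
Every path is blocked, so C and E are d-separated given {L, R, X}.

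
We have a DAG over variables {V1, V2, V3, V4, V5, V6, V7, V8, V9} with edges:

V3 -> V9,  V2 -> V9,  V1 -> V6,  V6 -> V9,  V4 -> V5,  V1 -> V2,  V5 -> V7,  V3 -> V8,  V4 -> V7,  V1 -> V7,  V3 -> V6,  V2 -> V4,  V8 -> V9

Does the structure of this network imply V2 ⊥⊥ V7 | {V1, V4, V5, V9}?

Yes

6 paths connect V2 and V7; each must be blocked for d-separation to hold:
Path 1: V2 ← V1 → V7
  V1 is a fork here and V1 is conditioned on, so the path is blocked at V1.
Path 2: V2 → V4 → V7
  V4 is a chain here and V4 is conditioned on, so the path is blocked at V4.
Path 3: V2 → V4 → V5 → V7
  V4 is a chain here and V4 is conditioned on, so the path is blocked at V4.
Path 4: V2 → V9 ← V6 ← V1 → V7
  V1 is a fork here and V1 is conditioned on, so the path is blocked at V1.
Path 5: V2 → V9 ← V3 → V6 ← V1 → V7
  V1 is a fork here and V1 is conditioned on, so the path is blocked at V1.
Path 6: V2 → V9 ← V8 ← V3 → V6 ← V1 → V7
  V1 is a fork here and V1 is conditioned on, so the path is blocked at V1.
All paths are blocked; V2 ⊥ V7 | {V1, V4, V5, V9} holds.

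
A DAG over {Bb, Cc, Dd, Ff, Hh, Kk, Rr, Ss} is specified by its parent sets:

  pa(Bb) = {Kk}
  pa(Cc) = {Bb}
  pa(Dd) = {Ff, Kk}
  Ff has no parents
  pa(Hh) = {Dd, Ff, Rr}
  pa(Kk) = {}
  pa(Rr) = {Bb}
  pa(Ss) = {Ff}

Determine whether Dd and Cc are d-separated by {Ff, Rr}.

Enumerating the 3 paths from Dd to Cc and testing each for blocking by {Ff, Rr}:
Path 1: Dd ← Ff → Hh ← Rr ← Bb → Cc
  Ff is a fork here and Ff is conditioned on, so the path is blocked at Ff.
Path 2: Dd ← Kk → Bb → Cc
  Kk is a fork and Kk is not conditioned on; Bb is a chain and Bb is not conditioned on — no node blocks this path, so it is active.
Path 3: Dd → Hh ← Rr ← Bb → Cc
  Hh is a collider here and neither Hh nor any of its descendants is conditioned on, so the collider stays closed — the path is blocked at Hh.
At least one path is unblocked, so d-separation fails.

No — Dd and Cc are not d-separated given {Ff, Rr}.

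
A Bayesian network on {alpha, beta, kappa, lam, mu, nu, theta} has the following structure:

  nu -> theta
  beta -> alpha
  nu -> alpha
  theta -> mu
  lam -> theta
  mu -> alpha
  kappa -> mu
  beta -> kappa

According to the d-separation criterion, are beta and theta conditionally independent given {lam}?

We examine all 4 paths between beta and theta:
Path 1: beta → alpha ← nu → theta
  alpha is a collider here and neither alpha nor any of its descendants is conditioned on, so the collider stays closed — the path is blocked at alpha.
Path 2: beta → alpha ← mu ← theta
  alpha is a collider here and neither alpha nor any of its descendants is conditioned on, so the collider stays closed — the path is blocked at alpha.
Path 3: beta → kappa → mu → alpha ← nu → theta
  alpha is a collider here and neither alpha nor any of its descendants is conditioned on, so the collider stays closed — the path is blocked at alpha.
Path 4: beta → kappa → mu ← theta
  mu is a collider here and neither mu nor any of its descendants is conditioned on, so the collider stays closed — the path is blocked at mu.
Since every path is blocked, d-separation holds.

Yes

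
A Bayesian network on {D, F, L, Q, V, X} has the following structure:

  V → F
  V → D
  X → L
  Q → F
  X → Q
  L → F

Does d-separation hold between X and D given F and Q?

No

Enumerating the 2 paths from X to D and testing each for blocking by {F, Q}:
Path 1: X → Q → F ← V → D
  Q is a chain here and Q is conditioned on, so the path is blocked at Q.
Path 2: X → L → F ← V → D
  L is a chain and L is not conditioned on; F is a collider and F is conditioned on, which opens it; V is a fork and V is not conditioned on — no node blocks this path, so it is active.
Because an active path exists, X and D are not d-separated.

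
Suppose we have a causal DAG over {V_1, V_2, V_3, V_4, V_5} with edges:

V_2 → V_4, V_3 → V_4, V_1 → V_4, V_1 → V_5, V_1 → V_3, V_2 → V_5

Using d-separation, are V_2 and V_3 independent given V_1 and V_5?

There are 4 undirected paths between V_2 and V_3; checking each against the conditioning set {V_1, V_5}:
Path 1: V_2 → V_5 ← V_1 → V_3
  V_1 is a fork here and V_1 is conditioned on, so the path is blocked at V_1.
Path 2: V_2 → V_5 ← V_1 → V_4 ← V_3
  V_1 is a fork here and V_1 is conditioned on, so the path is blocked at V_1.
Path 3: V_2 → V_4 ← V_3
  V_4 is a collider here and neither V_4 nor any of its descendants is conditioned on, so the collider stays closed — the path is blocked at V_4.
Path 4: V_2 → V_4 ← V_1 → V_3
  V_4 is a collider here and neither V_4 nor any of its descendants is conditioned on, so the collider stays closed — the path is blocked at V_4.
All paths are blocked; V_2 ⊥ V_3 | {V_1, V_5} holds.

Yes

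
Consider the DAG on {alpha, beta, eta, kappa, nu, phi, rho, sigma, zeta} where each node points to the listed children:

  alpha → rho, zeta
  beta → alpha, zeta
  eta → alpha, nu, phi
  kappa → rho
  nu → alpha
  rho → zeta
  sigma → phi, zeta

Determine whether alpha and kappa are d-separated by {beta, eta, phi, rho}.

No — alpha and kappa are not d-separated given {beta, eta, phi, rho}.

Enumerating the 5 paths from alpha to kappa and testing each for blocking by {beta, eta, phi, rho}:
Path 1: alpha ← beta → zeta ← rho ← kappa
  beta is a fork here and beta is conditioned on, so the path is blocked at beta.
Path 2: alpha ← nu ← eta → phi ← sigma → zeta ← rho ← kappa
  eta is a fork here and eta is conditioned on, so the path is blocked at eta.
Path 3: alpha → zeta ← rho ← kappa
  zeta is a collider here and neither zeta nor any of its descendants is conditioned on, so the collider stays closed — the path is blocked at zeta.
Path 4: alpha ← eta → phi ← sigma → zeta ← rho ← kappa
  eta is a fork here and eta is conditioned on, so the path is blocked at eta.
Path 5: alpha → rho ← kappa
  rho is a collider and rho is conditioned on, which opens it — no node blocks this path, so it is active.
At least one path is unblocked, so d-separation fails.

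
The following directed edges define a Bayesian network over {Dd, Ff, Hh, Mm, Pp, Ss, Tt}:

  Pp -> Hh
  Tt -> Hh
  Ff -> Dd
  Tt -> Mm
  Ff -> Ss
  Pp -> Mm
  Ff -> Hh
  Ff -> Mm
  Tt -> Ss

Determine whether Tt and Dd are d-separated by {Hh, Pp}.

We examine all 5 paths between Tt and Dd:
  1. Tt → Mm ← Pp → Hh ← Ff → Dd — Mm:collider[blocks]; Pp:fork[blocks]; Hh:collider[open]; Ff:fork[open] ⇒ blocked
  2. Tt → Mm ← Ff → Dd — Mm:collider[blocks]; Ff:fork[open] ⇒ blocked
  3. Tt → Ss ← Ff → Dd — Ss:collider[blocks]; Ff:fork[open] ⇒ blocked
  4. Tt → Hh ← Pp → Mm ← Ff → Dd — Hh:collider[open]; Pp:fork[blocks]; Mm:collider[blocks]; Ff:fork[open] ⇒ blocked
  5. Tt → Hh ← Ff → Dd — Hh:collider[open]; Ff:fork[open] ⇒ active
At least one path is unblocked, so d-separation fails.

No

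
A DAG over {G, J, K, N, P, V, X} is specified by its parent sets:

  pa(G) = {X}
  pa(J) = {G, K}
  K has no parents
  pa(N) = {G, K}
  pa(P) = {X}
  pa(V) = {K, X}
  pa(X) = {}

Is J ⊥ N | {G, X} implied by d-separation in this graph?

4 paths connect J and N; each must be blocked for d-separation to hold:
Path 1: J ← G ← X → V ← K → N
  G is a chain here and G is conditioned on, so the path is blocked at G.
Path 2: J ← G → N
  G is a fork here and G is conditioned on, so the path is blocked at G.
Path 3: J ← K → V ← X → G → N
  V is a collider here and neither V nor any of its descendants is conditioned on, so the collider stays closed — the path is blocked at V.
Path 4: J ← K → N
  K is a fork and K is not conditioned on — no node blocks this path, so it is active.
Because an active path exists, J and N are not d-separated.

No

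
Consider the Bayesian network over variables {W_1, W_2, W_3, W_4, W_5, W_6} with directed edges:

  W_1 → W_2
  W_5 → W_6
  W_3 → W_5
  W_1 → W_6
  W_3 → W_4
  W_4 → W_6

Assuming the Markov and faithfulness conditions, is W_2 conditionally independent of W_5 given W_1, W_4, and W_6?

Yes

2 paths connect W_2 and W_5; each must be blocked for d-separation to hold:
  1. W_2 ← W_1 → W_6 ← W_4 ← W_3 → W_5 — W_1:fork[blocks]; W_6:collider[open]; W_4:chain[blocks]; W_3:fork[open] ⇒ blocked
  2. W_2 ← W_1 → W_6 ← W_5 — W_1:fork[blocks]; W_6:collider[open] ⇒ blocked
All paths are blocked; W_2 ⊥ W_5 | {W_1, W_4, W_6} holds.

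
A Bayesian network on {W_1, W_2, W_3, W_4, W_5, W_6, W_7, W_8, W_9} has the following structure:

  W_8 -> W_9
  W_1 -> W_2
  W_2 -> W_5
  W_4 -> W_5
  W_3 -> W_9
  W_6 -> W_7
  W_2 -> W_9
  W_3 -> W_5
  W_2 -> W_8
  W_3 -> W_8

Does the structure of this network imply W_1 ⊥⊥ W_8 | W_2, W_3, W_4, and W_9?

Enumerating the 5 paths from W_1 to W_8 and testing each for blocking by {W_2, W_3, W_4, W_9}:
Path 1: W_1 → W_2 → W_8
  W_2 is a chain here and W_2 is conditioned on, so the path is blocked at W_2.
Path 2: W_1 → W_2 → W_9 ← W_8
  W_2 is a chain here and W_2 is conditioned on, so the path is blocked at W_2.
Path 3: W_1 → W_2 → W_9 ← W_3 → W_8
  W_2 is a chain here and W_2 is conditioned on, so the path is blocked at W_2.
Path 4: W_1 → W_2 → W_5 ← W_3 → W_8
  W_2 is a chain here and W_2 is conditioned on, so the path is blocked at W_2.
Path 5: W_1 → W_2 → W_5 ← W_3 → W_9 ← W_8
  W_2 is a chain here and W_2 is conditioned on, so the path is blocked at W_2.
Every path is blocked, so W_1 and W_8 are d-separated given {W_2, W_3, W_4, W_9}.

Yes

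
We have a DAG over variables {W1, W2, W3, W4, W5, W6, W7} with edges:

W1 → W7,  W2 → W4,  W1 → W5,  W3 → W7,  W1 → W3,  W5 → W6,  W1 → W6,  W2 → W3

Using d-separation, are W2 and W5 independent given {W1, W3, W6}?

Yes

Enumerating the 4 paths from W2 to W5 and testing each for blocking by {W1, W3, W6}:
Path 1: W2 → W3 → W7 ← W1 → W6 ← W5
  W3 is a chain here and W3 is conditioned on, so the path is blocked at W3.
Path 2: W2 → W3 → W7 ← W1 → W5
  W3 is a chain here and W3 is conditioned on, so the path is blocked at W3.
Path 3: W2 → W3 ← W1 → W6 ← W5
  W1 is a fork here and W1 is conditioned on, so the path is blocked at W1.
Path 4: W2 → W3 ← W1 → W5
  W1 is a fork here and W1 is conditioned on, so the path is blocked at W1.
All paths are blocked; W2 ⊥ W5 | {W1, W3, W6} holds.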